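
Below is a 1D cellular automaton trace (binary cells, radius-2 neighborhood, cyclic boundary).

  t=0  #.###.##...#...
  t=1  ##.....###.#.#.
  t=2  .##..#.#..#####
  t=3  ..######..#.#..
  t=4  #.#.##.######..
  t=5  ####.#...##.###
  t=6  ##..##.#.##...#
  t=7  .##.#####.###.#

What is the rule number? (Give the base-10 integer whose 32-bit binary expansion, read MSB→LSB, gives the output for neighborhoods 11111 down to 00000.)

  ##### -> #   bit 31 = 1  t=2,i=12
  ####. -> .   bit 30 = 0  t=2,i=13
  ###.# -> .   bit 29 = 0  t=0,i=4
  ###.. -> #   bit 28 = 1  t=3,i=7
  ##.## -> .   bit 27 = 0  t=0,i=5
  ##.#. -> #   bit 26 = 1  t=1,i=10
  ##..# -> #   bit 25 = 1  t=2,i=3
  ##... -> #   bit 24 = 1  t=0,i=8
  #.### -> .   bit 23 = 0  t=0,i=2
  #.##. -> .   bit 22 = 0  t=0,i=6
  #.#.# -> #   bit 21 = 1  t=1,i=11
  #.#.. -> #   bit 20 = 1  t=2,i=7
  #..## -> .   bit 19 = 0  t=2,i=9
  #..#. -> #   bit 18 = 1  t=2,i=4
  #...# -> #   bit 17 = 1  t=0,i=9
  #.... -> .   bit 16 = 0  t=1,i=3
  .#### -> .   bit 15 = 0  t=2,i=11
  .###. -> .   bit 14 = 0  t=0,i=3
  .##.# -> #   bit 13 = 1  t=4,i=5
  .##.. -> #   bit 12 = 1  t=0,i=7
  .#.## -> #   bit 11 = 1  t=0,i=1
  .#.#. -> #   bit 10 = 1  t=1,i=12
  .#..# -> .   bit 9 = 0  t=2,i=8
  .#... -> .   bit 8 = 0  t=0,i=12
  ..### -> #   bit 7 = 1  t=1,i=7
  ..##. -> #   bit 6 = 1  t=5,i=9
  ..#.# -> #   bit 5 = 1  t=0,i=0
  ..#.. -> #   bit 4 = 1  t=0,i=11
  ...## -> .   bit 3 = 0  t=1,i=6
  ...#. -> .   bit 2 = 0  t=0,i=10
  ....# -> #   bit 1 = 1  t=1,i=5
  ..... -> .   bit 0 = 0  t=1,i=4
  bits 10010111001101100011110011110010 = 2536914162

2536914162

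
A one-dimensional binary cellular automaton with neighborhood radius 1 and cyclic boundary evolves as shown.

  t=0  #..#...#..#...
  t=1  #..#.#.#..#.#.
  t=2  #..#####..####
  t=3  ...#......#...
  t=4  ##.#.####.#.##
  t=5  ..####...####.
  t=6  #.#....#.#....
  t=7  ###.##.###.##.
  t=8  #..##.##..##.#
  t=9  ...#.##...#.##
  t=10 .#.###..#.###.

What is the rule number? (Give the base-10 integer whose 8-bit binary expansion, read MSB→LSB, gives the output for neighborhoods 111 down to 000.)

  ### -> .   bit 7 = 0  t=2,i=4
  ##. -> .   bit 6 = 0  t=2,i=0
  #.# -> #   bit 5 = 1  t=1,i=4
  #.. -> .   bit 4 = 0  t=0,i=1
  .## -> #   bit 3 = 1  t=2,i=3
  .#. -> #   bit 2 = 1  t=0,i=0
  ..# -> .   bit 1 = 0  t=0,i=2
  ... -> #   bit 0 = 1  t=0,i=5
  bits 00101101 = 45

45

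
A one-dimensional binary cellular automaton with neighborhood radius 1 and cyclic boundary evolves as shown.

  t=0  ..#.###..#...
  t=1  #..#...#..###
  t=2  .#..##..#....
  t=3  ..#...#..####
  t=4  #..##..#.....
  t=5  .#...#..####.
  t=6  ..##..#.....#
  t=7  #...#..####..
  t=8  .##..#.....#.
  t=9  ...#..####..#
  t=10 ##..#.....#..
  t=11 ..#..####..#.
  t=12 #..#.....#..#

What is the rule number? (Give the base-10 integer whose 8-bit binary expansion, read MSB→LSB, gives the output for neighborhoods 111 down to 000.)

49

  ### -> .   bit 7 = 0  t=0,i=5
  ##. -> .   bit 6 = 0  t=0,i=6
  #.# -> #   bit 5 = 1  t=0,i=3
  #.. -> #   bit 4 = 1  t=0,i=7
  .## -> .   bit 3 = 0  t=0,i=4
  .#. -> .   bit 2 = 0  t=0,i=2
  ..# -> .   bit 1 = 0  t=0,i=1
  ... -> #   bit 0 = 1  t=0,i=0
  bits 00110001 = 49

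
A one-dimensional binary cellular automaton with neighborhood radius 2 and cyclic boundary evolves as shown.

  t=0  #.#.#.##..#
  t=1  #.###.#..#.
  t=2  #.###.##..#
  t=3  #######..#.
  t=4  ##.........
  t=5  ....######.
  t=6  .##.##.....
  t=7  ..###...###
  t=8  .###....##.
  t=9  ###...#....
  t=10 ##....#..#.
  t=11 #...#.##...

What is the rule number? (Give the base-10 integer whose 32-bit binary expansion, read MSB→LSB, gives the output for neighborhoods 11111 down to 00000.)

  ##### -> .   bit 31 = 0  t=3,i=2
  ####. -> .   bit 30 = 0  t=3,i=5
  ###.# -> #   bit 29 = 1  t=1,i=4
  ###.. -> .   bit 28 = 0  t=3,i=6
  ##.## -> #   bit 27 = 1  t=2,i=1
  ##.#. -> .   bit 26 = 0  t=0,i=1
  ##..# -> .   bit 25 = 0  t=0,i=8
  ##... -> .   bit 24 = 0  t=4,i=2
  #.### -> #   bit 23 = 1  t=1,i=2
  #.##. -> #   bit 22 = 1  t=0,i=6
  #.#.# -> #   bit 21 = 1  t=0,i=2
  #.#.. -> #   bit 20 = 1  t=1,i=6
  #..## -> #   bit 19 = 1  t=0,i=9
  #..#. -> .   bit 18 = 0  t=1,i=8
  #...# -> .   bit 17 = 0  t=7,i=6
  #.... -> .   bit 16 = 0  t=4,i=3
  .#### -> #   bit 15 = 1  t=3,i=1
  .###. -> #   bit 14 = 1  t=1,i=3
  .##.# -> #   bit 13 = 1  t=0,i=0
  .##.. -> .   bit 12 = 0  t=0,i=7
  .#.## -> .   bit 11 = 0  t=0,i=5
  .#.#. -> #   bit 10 = 1  t=0,i=3
  .#..# -> #   bit 9 = 1  t=1,i=7
  .#... -> .   bit 8 = 0  t=9,i=7
  ..### -> #   bit 7 = 1  t=5,i=4
  ..##. -> .   bit 6 = 0  t=0,i=10
  ..#.# -> .   bit 5 = 0  t=1,i=9
  ..#.. -> #   bit 4 = 1  t=9,i=6
  ...## -> .   bit 3 = 0  t=4,i=10
  ...#. -> .   bit 2 = 0  t=9,i=5
  ....# -> #   bit 1 = 1  t=4,i=9
  ..... -> #   bit 0 = 1  t=4,i=4
  bits 00101000111110001110011010010011 = 687400595

687400595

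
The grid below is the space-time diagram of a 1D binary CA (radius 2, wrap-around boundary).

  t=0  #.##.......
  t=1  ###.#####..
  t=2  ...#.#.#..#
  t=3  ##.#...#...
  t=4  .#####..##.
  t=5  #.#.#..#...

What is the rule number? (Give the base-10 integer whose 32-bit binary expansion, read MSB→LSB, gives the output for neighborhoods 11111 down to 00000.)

1297852705

  ##### -> .   bit 31 = 0  t=1,i=6
  ####. -> #   bit 30 = 1  t=1,i=7
  ###.# -> .   bit 29 = 0  t=1,i=2
  ###.. -> .   bit 28 = 0  t=1,i=8
  ##.## -> #   bit 27 = 1  t=1,i=3
  ##.#. -> #   bit 26 = 1  t=3,i=2
  ##..# -> .   bit 25 = 0  t=1,i=9
  ##... -> #   bit 24 = 1  t=0,i=4
  #.### -> .   bit 23 = 0  t=1,i=4
  #.##. -> #   bit 22 = 1  t=0,i=2
  #.#.# -> .   bit 21 = 0  t=2,i=5
  #.#.. -> #   bit 20 = 1  t=2,i=7
  #..## -> #   bit 19 = 1  t=1,i=10
  #..#. -> .   bit 18 = 0  t=2,i=9
  #...# -> #   bit 17 = 1  t=2,i=1
  #.... -> #   bit 16 = 1  t=0,i=5
  .#### -> #   bit 15 = 1  t=1,i=5
  .###. -> .   bit 14 = 0  t=1,i=1
  .##.# -> #   bit 13 = 1  t=3,i=1
  .##.. -> .   bit 12 = 0  t=0,i=3
  .#.## -> #   bit 11 = 1  t=0,i=1
  .#.#. -> .   bit 10 = 0  t=2,i=4
  .#..# -> .   bit 9 = 0  t=2,i=8
  .#... -> #   bit 8 = 1  t=2,i=0
  ..### -> .   bit 7 = 0  t=1,i=0
  ..##. -> .   bit 6 = 0  t=3,i=0
  ..#.# -> #   bit 5 = 1  t=0,i=0
  ..#.. -> .   bit 4 = 0  t=2,i=10
  ...## -> .   bit 3 = 0  t=3,i=10
  ...#. -> .   bit 2 = 0  t=0,i=10
  ....# -> .   bit 1 = 0  t=0,i=9
  ..... -> #   bit 0 = 1  t=0,i=6
  bits 01001101010110111010100100100001 = 1297852705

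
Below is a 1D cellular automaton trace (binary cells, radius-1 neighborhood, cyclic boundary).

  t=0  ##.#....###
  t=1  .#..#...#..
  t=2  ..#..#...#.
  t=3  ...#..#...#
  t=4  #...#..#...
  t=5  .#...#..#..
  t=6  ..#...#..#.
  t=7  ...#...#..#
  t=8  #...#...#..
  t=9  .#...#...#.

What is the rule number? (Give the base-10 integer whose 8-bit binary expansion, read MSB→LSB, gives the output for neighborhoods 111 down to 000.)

88

  nb ###: next=.  (t=0,i=0, bit7=0)
  nb ##.: next=#  (t=0,i=1, bit6=1)
  nb #.#: next=.  (t=0,i=2, bit5=0)
  nb #..: next=#  (t=0,i=4, bit4=1)
  nb .##: next=#  (t=0,i=8, bit3=1)
  nb .#.: next=.  (t=0,i=3, bit2=0)
  nb ..#: next=.  (t=0,i=7, bit1=0)
  nb ...: next=.  (t=0,i=5, bit0=0)
  bits 01011000 = 88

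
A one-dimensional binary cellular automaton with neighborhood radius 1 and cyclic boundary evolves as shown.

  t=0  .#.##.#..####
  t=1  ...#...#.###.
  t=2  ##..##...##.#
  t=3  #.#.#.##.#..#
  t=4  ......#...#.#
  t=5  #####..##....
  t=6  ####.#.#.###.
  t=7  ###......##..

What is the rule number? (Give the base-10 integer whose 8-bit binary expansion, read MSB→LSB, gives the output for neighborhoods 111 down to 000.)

153

  ### -> #   bit 7 = 1  t=0,i=10
  ##. -> .   bit 6 = 0  t=0,i=4
  #.# -> .   bit 5 = 0  t=0,i=0
  #.. -> #   bit 4 = 1  t=0,i=7
  .## -> #   bit 3 = 1  t=0,i=3
  .#. -> .   bit 2 = 0  t=0,i=1
  ..# -> .   bit 1 = 0  t=0,i=8
  ... -> #   bit 0 = 1  t=1,i=0
  bits 10011001 = 153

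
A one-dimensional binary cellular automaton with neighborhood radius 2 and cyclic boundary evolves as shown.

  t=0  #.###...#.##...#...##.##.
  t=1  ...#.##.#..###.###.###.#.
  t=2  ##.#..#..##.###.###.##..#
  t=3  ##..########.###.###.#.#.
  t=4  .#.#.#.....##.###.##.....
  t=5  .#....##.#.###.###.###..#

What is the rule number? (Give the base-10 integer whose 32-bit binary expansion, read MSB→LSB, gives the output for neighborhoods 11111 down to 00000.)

  ##### -> .   bit 31 = 0  t=3,i=6
  ####. -> .   bit 30 = 0  t=3,i=10
  ###.# -> #   bit 29 = 1  t=1,i=13
  ###.. -> .   bit 28 = 0  t=0,i=4
  ##.## -> #   bit 27 = 1  t=0,i=21
  ##.#. -> .   bit 26 = 0  t=0,i=24
  ##..# -> .   bit 25 = 0  t=2,i=22
  ##... -> #   bit 24 = 1  t=0,i=5
  #.### -> .   bit 23 = 0  t=0,i=2
  #.##. -> .   bit 22 = 0  t=0,i=10
  #.#.# -> .   bit 21 = 0  t=0,i=0
  #.#.. -> .   bit 20 = 0  t=1,i=8
  #..## -> #   bit 19 = 1  t=1,i=10
  #..#. -> #   bit 18 = 1  t=2,i=5
  #...# -> #   bit 17 = 1  t=0,i=6
  #.... -> #   bit 16 = 1  t=1,i=0
  .#### -> #   bit 15 = 1  t=3,i=5
  .###. -> #   bit 14 = 1  t=0,i=3
  .##.# -> #   bit 13 = 1  t=0,i=20
  .##.. -> #   bit 12 = 1  t=0,i=11
  .#.## -> .   bit 11 = 0  t=0,i=1
  .#.#. -> .   bit 10 = 0  t=3,i=22
  .#..# -> #   bit 9 = 1  t=1,i=9
  .#... -> #   bit 8 = 1  t=0,i=16
  ..### -> .   bit 7 = 0  t=1,i=11
  ..##. -> #   bit 6 = 1  t=0,i=19
  ..#.# -> #   bit 5 = 1  t=0,i=8
  ..#.. -> #   bit 4 = 1  t=0,i=15
  ...## -> .   bit 3 = 0  t=0,i=18
  ...#. -> .   bit 2 = 0  t=0,i=7
  ....# -> #   bit 1 = 1  t=1,i=1
  ..... -> .   bit 0 = 0  t=4,i=8
  bits 00101001000011111111001101110010 = 688911218

688911218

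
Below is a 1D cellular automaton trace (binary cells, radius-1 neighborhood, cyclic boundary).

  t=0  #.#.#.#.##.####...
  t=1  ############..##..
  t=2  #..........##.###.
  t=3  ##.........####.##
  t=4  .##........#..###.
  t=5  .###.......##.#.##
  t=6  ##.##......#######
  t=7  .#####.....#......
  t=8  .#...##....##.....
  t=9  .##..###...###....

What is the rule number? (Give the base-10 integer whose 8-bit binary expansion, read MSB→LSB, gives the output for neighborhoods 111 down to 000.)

  [7] ### => .  t=0,i=12
  [6] ##. => #  t=0,i=9
  [5] #.# => #  t=0,i=1
  [4] #.. => #  t=0,i=15
  [3] .## => #  t=0,i=8
  [2] .#. => #  t=0,i=0
  [1] ..# => .  t=0,i=17
  [0] ... => .  t=0,i=16
  bits 01111100 = 124

124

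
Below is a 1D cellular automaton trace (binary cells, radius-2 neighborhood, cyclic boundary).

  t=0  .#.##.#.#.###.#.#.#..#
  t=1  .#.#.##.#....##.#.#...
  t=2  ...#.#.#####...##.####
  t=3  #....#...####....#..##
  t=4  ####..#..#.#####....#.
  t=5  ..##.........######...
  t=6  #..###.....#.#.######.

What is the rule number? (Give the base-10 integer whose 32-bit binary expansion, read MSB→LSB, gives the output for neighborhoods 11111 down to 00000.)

3715174786

  ##### -> #   bit 31 = 1  t=2,i=9
  ####. -> #   bit 30 = 1  t=2,i=10
  ###.# -> .   bit 29 = 0  t=0,i=12
  ###.. -> #   bit 28 = 1  t=2,i=11
  ##.## -> #   bit 27 = 1  t=2,i=17
  ##.#. -> #   bit 26 = 1  t=0,i=5
  ##..# -> .   bit 25 = 0  t=4,i=4
  ##... -> #   bit 24 = 1  t=2,i=0
  #.### -> .   bit 23 = 0  t=0,i=10
  #.##. -> #   bit 22 = 1  t=0,i=3
  #.#.# -> #   bit 21 = 1  t=0,i=1
  #.#.. -> #   bit 20 = 1  t=0,i=18
  #..## -> .   bit 19 = 0  t=3,i=19
  #..#. -> .   bit 18 = 0  t=0,i=20
  #...# -> .   bit 17 = 0  t=2,i=1
  #.... -> #   bit 16 = 1  t=1,i=10
  .#### -> .   bit 15 = 0  t=2,i=8
  .###. -> .   bit 14 = 0  t=0,i=11
  .##.# -> .   bit 13 = 0  t=0,i=4
  .##.. -> #   bit 12 = 1  t=5,i=3
  .#.## -> .   bit 11 = 0  t=0,i=2
  .#.#. -> .   bit 10 = 0  t=0,i=0
  .#..# -> .   bit 9 = 0  t=0,i=19
  .#... -> #   bit 8 = 1  t=1,i=9
  ..### -> #   bit 7 = 1  t=3,i=9
  ..##. -> .   bit 6 = 0  t=1,i=13
  ..#.# -> .   bit 5 = 0  t=0,i=21
  ..#.. -> .   bit 4 = 0  t=3,i=5
  ...## -> .   bit 3 = 0  t=1,i=12
  ...#. -> .   bit 2 = 0  t=1,i=0
  ....# -> #   bit 1 = 1  t=1,i=11
  ..... -> .   bit 0 = 0  t=5,i=6
  bits 11011101011100010001000110000010 = 3715174786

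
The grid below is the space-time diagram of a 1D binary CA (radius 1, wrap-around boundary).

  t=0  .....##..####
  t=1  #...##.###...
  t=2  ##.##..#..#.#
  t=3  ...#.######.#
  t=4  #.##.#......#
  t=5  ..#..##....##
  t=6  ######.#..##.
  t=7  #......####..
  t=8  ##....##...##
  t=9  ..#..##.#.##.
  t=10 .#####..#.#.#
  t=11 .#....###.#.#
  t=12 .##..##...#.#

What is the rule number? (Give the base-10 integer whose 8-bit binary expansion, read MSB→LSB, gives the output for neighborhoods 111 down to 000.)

30

  nb ###: next=.  (t=0,i=10, bit7=0)
  nb ##.: next=.  (t=0,i=6, bit6=0)
  nb #.#: next=.  (t=1,i=6, bit5=0)
  nb #..: next=#  (t=0,i=0, bit4=1)
  nb .##: next=#  (t=0,i=5, bit3=1)
  nb .#.: next=#  (t=1,i=0, bit2=1)
  nb ..#: next=#  (t=0,i=4, bit1=1)
  nb ...: next=.  (t=0,i=1, bit0=0)
  bits 00011110 = 30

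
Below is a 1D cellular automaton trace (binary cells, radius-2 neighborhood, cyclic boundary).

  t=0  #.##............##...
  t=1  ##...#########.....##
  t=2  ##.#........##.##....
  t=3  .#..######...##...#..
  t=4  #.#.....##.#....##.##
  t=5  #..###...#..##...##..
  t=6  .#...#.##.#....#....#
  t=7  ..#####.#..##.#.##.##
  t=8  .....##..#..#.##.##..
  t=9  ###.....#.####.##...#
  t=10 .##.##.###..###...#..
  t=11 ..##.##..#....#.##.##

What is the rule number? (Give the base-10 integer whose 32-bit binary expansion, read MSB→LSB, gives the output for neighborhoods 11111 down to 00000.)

2015832869

  ##### -> .   bit 31 = 0  t=1,i=7
  ####. -> #   bit 30 = 1  t=1,i=0
  ###.# -> #   bit 29 = 1  t=4,i=0
  ###.. -> #   bit 28 = 1  t=1,i=1
  ##.## -> #   bit 27 = 1  t=2,i=14
  ##.#. -> .   bit 26 = 0  t=2,i=2
  ##..# -> .   bit 25 = 0  t=5,i=19
  ##... -> .   bit 24 = 0  t=0,i=4
  #.### -> .   bit 23 = 0  t=4,i=19
  #.##. -> .   bit 22 = 0  t=0,i=2
  #.#.# -> #   bit 21 = 1  t=7,i=14
  #.#.. -> .   bit 20 = 0  t=2,i=3
  #..## -> .   bit 19 = 0  t=3,i=3
  #..#. -> #   bit 18 = 1  t=5,i=20
  #...# -> #   bit 17 = 1  t=0,i=19
  #.... -> #   bit 16 = 1  t=0,i=5
  .#### -> .   bit 15 = 0  t=1,i=6
  .###. -> .   bit 14 = 0  t=4,i=20
  .##.# -> #   bit 13 = 1  t=2,i=1
  .##.. -> .   bit 12 = 0  t=0,i=3
  .#.## -> #   bit 11 = 1  t=0,i=1
  .#.#. -> .   bit 10 = 0  t=6,i=0
  .#..# -> #   bit 9 = 1  t=3,i=2
  .#... -> #   bit 8 = 1  t=2,i=4
  ..### -> .   bit 7 = 0  t=1,i=5
  ..##. -> .   bit 6 = 0  t=0,i=16
  ..#.# -> #   bit 5 = 1  t=0,i=0
  ..#.. -> .   bit 4 = 0  t=3,i=1
  ...## -> .   bit 3 = 0  t=0,i=15
  ...#. -> #   bit 2 = 1  t=0,i=20
  ....# -> .   bit 1 = 0  t=0,i=14
  ..... -> #   bit 0 = 1  t=0,i=6
  bits 01111000001001110010101100100101 = 2015832869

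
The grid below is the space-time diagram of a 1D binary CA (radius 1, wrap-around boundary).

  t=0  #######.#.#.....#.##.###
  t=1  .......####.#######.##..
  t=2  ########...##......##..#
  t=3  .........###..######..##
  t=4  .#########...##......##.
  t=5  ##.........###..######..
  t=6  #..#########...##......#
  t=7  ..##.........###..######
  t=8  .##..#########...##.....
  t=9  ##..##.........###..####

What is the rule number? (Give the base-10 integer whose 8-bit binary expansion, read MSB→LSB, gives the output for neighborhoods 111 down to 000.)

47

  nb ###: next=.  (t=0,i=0, bit7=0)
  nb ##.: next=.  (t=0,i=6, bit6=0)
  nb #.#: next=#  (t=0,i=7, bit5=1)
  nb #..: next=.  (t=0,i=11, bit4=0)
  nb .##: next=#  (t=0,i=18, bit3=1)
  nb .#.: next=#  (t=0,i=8, bit2=1)
  nb ..#: next=#  (t=0,i=15, bit1=1)
  nb ...: next=#  (t=0,i=12, bit0=1)
  bits 00101111 = 47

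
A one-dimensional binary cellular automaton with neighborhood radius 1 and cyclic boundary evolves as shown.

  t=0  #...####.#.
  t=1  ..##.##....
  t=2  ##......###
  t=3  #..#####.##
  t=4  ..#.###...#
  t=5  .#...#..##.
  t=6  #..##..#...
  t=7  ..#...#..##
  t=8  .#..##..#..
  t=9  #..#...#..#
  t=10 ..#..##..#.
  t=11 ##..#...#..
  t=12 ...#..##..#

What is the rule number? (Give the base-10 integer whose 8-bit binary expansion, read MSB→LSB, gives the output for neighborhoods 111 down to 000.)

131

  ###|#  b7=1 t=0,i=5
  ##.|.  b6=0 t=0,i=7
  #.#|.  b5=0 t=0,i=8
  #..|.  b4=0 t=0,i=1
  .##|.  b3=0 t=0,i=4
  .#.|.  b2=0 t=0,i=0
  ..#|#  b1=1 t=0,i=3
  ...|#  b0=1 t=0,i=2
  bits 10000011 = 131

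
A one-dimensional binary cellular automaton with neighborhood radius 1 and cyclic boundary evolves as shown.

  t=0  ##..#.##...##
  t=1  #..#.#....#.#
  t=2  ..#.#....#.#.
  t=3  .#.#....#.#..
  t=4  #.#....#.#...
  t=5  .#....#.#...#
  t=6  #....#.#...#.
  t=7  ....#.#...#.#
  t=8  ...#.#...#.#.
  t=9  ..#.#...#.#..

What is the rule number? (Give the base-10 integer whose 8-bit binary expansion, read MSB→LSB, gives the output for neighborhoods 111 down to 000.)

162

  ### -> #   bit 7 = 1  t=0,i=0
  ##. -> .   bit 6 = 0  t=0,i=1
  #.# -> #   bit 5 = 1  t=0,i=5
  #.. -> .   bit 4 = 0  t=0,i=2
  .## -> .   bit 3 = 0  t=0,i=6
  .#. -> .   bit 2 = 0  t=0,i=4
  ..# -> #   bit 1 = 1  t=0,i=3
  ... -> .   bit 0 = 0  t=0,i=9
  bits 10100010 = 162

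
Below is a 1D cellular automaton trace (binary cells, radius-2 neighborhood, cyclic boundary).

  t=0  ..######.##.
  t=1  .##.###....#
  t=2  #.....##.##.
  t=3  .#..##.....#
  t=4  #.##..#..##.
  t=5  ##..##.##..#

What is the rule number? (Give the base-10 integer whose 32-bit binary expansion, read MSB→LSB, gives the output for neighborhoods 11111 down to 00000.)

  #####|#  b31=1 t=0,i=4
  ####.|#  b30=1 t=0,i=6
  ###.#|.  b29=0 t=0,i=7
  ###..|#  b28=1 t=1,i=6
  ##.##|.  b27=0 t=0,i=8
  ##.#.|#  b26=1 t=2,i=11
  ##..#|#  b25=1 t=4,i=4
  ##...|#  b24=1 t=0,i=11
  #.###|.  b23=0 t=1,i=4
  #.##.|.  b22=0 t=0,i=9
  #.#.#|#  b21=1 t=4,i=0
  #.#..|.  b20=0 t=2,i=0
  #..##|#  b19=1 t=3,i=3
  #..#.|#  b18=1 t=4,i=5
  #...#|.  b17=0 t=0,i=0
  #....|.  b16=0 t=1,i=8
  .####|.  b15=0 t=0,i=3
  .###.|.  b14=0 t=1,i=5
  .##.#|.  b13=0 t=1,i=2
  .##..|.  b12=0 t=0,i=10
  .#.##|#  b11=1 t=1,i=0
  .#.#.|#  b10=1 t=3,i=0
  .#..#|#  b9=1 t=3,i=2
  .#...|#  b8=1 t=2,i=1
  ..###|#  b7=1 t=0,i=2
  ..##.|.  b6=0 t=2,i=6
  ..#.#|.  b5=0 t=1,i=11
  ..#..|.  b4=0 t=4,i=6
  ...##|#  b3=1 t=0,i=1
  ...#.|#  b2=1 t=1,i=10
  ....#|#  b1=1 t=1,i=9
  .....|.  b0=0 t=2,i=3
  bits 11010111001011000000111110001110 = 3609989006

3609989006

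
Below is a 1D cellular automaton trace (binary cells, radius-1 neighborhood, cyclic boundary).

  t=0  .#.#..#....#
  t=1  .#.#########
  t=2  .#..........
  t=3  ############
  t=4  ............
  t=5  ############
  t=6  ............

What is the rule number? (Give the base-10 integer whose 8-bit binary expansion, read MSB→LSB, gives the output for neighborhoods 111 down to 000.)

23

  nb ###: next=.  (t=1,i=4, bit7=0)
  nb ##.: next=.  (t=1,i=11, bit6=0)
  nb #.#: next=.  (t=0,i=0, bit5=0)
  nb #..: next=#  (t=0,i=4, bit4=1)
  nb .##: next=.  (t=1,i=3, bit3=0)
  nb .#.: next=#  (t=0,i=1, bit2=1)
  nb ..#: next=#  (t=0,i=5, bit1=1)
  nb ...: next=#  (t=0,i=8, bit0=1)
  bits 00010111 = 23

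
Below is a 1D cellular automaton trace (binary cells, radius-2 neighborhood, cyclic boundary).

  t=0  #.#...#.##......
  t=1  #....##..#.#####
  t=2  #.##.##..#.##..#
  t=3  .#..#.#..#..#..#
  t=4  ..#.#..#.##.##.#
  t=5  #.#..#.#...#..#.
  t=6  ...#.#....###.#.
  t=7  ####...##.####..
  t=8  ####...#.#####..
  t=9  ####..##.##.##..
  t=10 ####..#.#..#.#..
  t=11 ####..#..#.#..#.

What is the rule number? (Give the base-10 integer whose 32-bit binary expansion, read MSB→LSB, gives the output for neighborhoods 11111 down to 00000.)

  nb #####: next=.  (t=1,i=13, bit31=0)
  nb ####.: next=#  (t=1,i=15, bit30=1)
  nb ###.#: next=#  (t=6,i=12, bit29=1)
  nb ###..: next=#  (t=1,i=0, bit28=1)
  nb ##.##: next=#  (t=2,i=1, bit27=1)
  nb ##.#.: next=#  (t=4,i=14, bit26=1)
  nb ##..#: next=.  (t=1,i=7, bit25=0)
  nb ##...: next=.  (t=0,i=10, bit24=0)
  nb #.###: next=#  (t=1,i=11, bit23=1)
  nb #.##.: next=.  (t=0,i=8, bit22=0)
  nb #.#.#: next=.  (t=5,i=0, bit21=0)
  nb #.#..: next=.  (t=0,i=2, bit20=0)
  nb #..##: next=.  (t=2,i=14, bit19=0)
  nb #..#.: next=.  (t=1,i=8, bit18=0)
  nb #...#: next=.  (t=0,i=4, bit17=0)
  nb #....: next=#  (t=0,i=11, bit16=1)
  nb .####: next=#  (t=1,i=12, bit15=1)
  nb .###.: next=#  (t=6,i=11, bit14=1)
  nb .##.#: next=.  (t=2,i=0, bit13=0)
  nb .##..: next=#  (t=0,i=9, bit12=1)
  nb .#.##: next=.  (t=0,i=7, bit11=0)
  nb .#.#.: next=.  (t=0,i=1, bit10=0)
  nb .#..#: next=#  (t=3,i=2, bit9=1)
  nb .#...: next=.  (t=0,i=3, bit8=0)
  nb ..###: next=#  (t=6,i=10, bit7=1)
  nb ..##.: next=#  (t=1,i=5, bit6=1)
  nb ..#.#: next=#  (t=0,i=0, bit5=1)
  nb ..#..: next=#  (t=3,i=9, bit4=1)
  nb ...##: next=.  (t=1,i=4, bit3=0)
  nb ...#.: next=#  (t=0,i=5, bit2=1)
  nb ....#: next=#  (t=0,i=14, bit1=1)
  nb .....: next=#  (t=0,i=12, bit0=1)
  bits 01111100100000011101001011110111 = 2088882935

2088882935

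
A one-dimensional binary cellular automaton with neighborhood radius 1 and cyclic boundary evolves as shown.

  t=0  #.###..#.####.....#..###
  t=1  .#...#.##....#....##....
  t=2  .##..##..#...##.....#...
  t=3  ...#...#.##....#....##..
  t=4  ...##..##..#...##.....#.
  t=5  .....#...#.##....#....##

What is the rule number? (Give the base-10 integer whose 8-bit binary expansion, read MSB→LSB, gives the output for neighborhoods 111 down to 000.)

  [7] ### => .  t=0,i=3
  [6] ##. => .  t=0,i=0
  [5] #.# => #  t=0,i=1
  [4] #.. => #  t=0,i=5
  [3] .## => .  t=0,i=2
  [2] .#. => #  t=0,i=7
  [1] ..# => .  t=0,i=6
  [0] ... => .  t=0,i=14
  bits 00110100 = 52

52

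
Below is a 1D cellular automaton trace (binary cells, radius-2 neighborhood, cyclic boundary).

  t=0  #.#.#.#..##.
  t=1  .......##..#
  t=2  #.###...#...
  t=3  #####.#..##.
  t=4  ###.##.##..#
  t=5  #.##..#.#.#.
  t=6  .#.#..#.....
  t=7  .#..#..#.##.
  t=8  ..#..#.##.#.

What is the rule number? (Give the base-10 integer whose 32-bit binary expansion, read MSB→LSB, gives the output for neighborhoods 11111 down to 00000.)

3163216673

  #####|#  b31=1 t=3,i=2
  ####.|.  b30=0 t=3,i=3
  ###.#|#  b29=1 t=3,i=4
  ###..|#  b28=1 t=2,i=4
  ##.##|#  b27=1 t=3,i=11
  ##.#.|#  b26=1 t=0,i=11
  ##..#|.  b25=0 t=1,i=9
  ##...|.  b24=0 t=2,i=5
  #.###|#  b23=1 t=2,i=2
  #.##.|.  b22=0 t=4,i=4
  #.#.#|.  b21=0 t=0,i=0
  #.#..|.  b20=0 t=0,i=6
  #..##|#  b19=1 t=0,i=8
  #..#.|.  b18=0 t=1,i=10
  #...#|#  b17=1 t=2,i=6
  #....|.  b16=0 t=1,i=1
  .####|#  b15=1 t=3,i=1
  .###.|#  b14=1 t=2,i=3
  .##.#|.  b13=0 t=0,i=10
  .##..|#  b12=1 t=1,i=8
  .#.##|#  b11=1 t=2,i=1
  .#.#.|.  b10=0 t=0,i=1
  .#..#|#  b9=1 t=0,i=7
  .#...|#  b8=1 t=1,i=0
  ..###|.  b7=0 t=4,i=11
  ..##.|.  b6=0 t=0,i=9
  ..#.#|#  b5=1 t=2,i=0
  ..#..|.  b4=0 t=1,i=11
  ...##|.  b3=0 t=1,i=6
  ...#.|.  b2=0 t=2,i=7
  ....#|.  b1=0 t=1,i=5
  .....|#  b0=1 t=1,i=2
  bits 10111100100010101101101100100001 = 3163216673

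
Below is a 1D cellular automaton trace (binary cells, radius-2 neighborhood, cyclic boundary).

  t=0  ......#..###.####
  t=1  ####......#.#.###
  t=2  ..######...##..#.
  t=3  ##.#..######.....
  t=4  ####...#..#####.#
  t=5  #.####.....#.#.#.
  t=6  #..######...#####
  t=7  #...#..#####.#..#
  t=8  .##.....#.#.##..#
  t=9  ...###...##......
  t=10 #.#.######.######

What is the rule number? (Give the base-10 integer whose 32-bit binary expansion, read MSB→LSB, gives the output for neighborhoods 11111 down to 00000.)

  #####|.  b31=0 t=1,i=0
  ####.|#  b30=1 t=0,i=15
  ###.#|.  b29=0 t=0,i=11
  ###..|#  b28=1 t=0,i=16
  ##.##|#  b27=1 t=0,i=12
  ##.#.|#  b26=1 t=3,i=2
  ##..#|.  b25=0 t=2,i=13
  ##...|#  b24=1 t=0,i=0
  #.###|.  b23=0 t=0,i=13
  #.##.|.  b22=0 t=8,i=1
  #.#.#|#  b21=1 t=1,i=12
  #.#..|#  b20=1 t=3,i=3
  #..##|.  b19=0 t=0,i=8
  #..#.|.  b18=0 t=2,i=14
  #...#|#  b17=1 t=2,i=0
  #....|#  b16=1 t=0,i=1
  .####|#  b15=1 t=0,i=14
  .###.|#  b14=1 t=0,i=10
  .##.#|#  b13=1 t=3,i=1
  .##..|.  b12=0 t=2,i=12
  .#.##|.  b11=0 t=1,i=13
  .#.#.|#  b10=1 t=1,i=11
  .#..#|.  b9=0 t=0,i=7
  .#...|.  b8=0 t=2,i=16
  ..###|.  b7=0 t=0,i=9
  ..##.|#  b6=1 t=2,i=11
  ..#.#|.  b5=0 t=1,i=10
  ..#..|.  b4=0 t=0,i=6
  ...##|#  b3=1 t=2,i=1
  ...#.|.  b2=0 t=0,i=5
  ....#|.  b1=0 t=0,i=4
  .....|#  b0=1 t=0,i=2
  bits 01011101001100111110010001001001 = 1563681865

1563681865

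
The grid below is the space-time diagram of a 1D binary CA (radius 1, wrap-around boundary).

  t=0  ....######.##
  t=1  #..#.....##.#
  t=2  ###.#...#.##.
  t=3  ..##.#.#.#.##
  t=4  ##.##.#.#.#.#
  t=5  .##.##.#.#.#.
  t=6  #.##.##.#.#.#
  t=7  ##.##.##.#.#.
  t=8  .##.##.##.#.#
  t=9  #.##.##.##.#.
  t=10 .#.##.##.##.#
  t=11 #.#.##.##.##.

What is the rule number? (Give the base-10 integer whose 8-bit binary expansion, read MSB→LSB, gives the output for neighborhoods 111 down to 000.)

  [7] ### => .  t=0,i=5
  [6] ##. => #  t=0,i=9
  [5] #.# => #  t=0,i=10
  [4] #.. => #  t=0,i=0
  [3] .## => .  t=0,i=4
  [2] .#. => .  t=1,i=3
  [1] ..# => #  t=0,i=3
  [0] ... => .  t=0,i=1
  bits 01110010 = 114

114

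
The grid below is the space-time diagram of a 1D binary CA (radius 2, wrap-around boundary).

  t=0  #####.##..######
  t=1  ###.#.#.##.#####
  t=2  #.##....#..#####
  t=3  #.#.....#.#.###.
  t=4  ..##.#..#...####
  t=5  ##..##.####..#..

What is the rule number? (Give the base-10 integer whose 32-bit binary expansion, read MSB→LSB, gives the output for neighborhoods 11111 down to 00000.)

  nb #####: next=#  (t=0,i=0, bit31=1)
  nb ####.: next=.  (t=0,i=3, bit30=0)
  nb ###.#: next=#  (t=0,i=4, bit29=1)
  nb ###..: next=.  (t=4,i=15, bit28=0)
  nb ##.##: next=.  (t=0,i=5, bit27=0)
  nb ##.#.: next=#  (t=1,i=3, bit26=1)
  nb ##..#: next=#  (t=0,i=8, bit25=1)
  nb ##...: next=.  (t=2,i=4, bit24=0)
  nb #.###: next=#  (t=1,i=11, bit23=1)
  nb #.##.: next=#  (t=0,i=6, bit22=1)
  nb #.#.#: next=.  (t=1,i=4, bit21=0)
  nb #.#..: next=#  (t=3,i=2, bit20=1)
  nb #..##: next=#  (t=0,i=9, bit19=1)
  nb #..#.: next=#  (t=4,i=7, bit18=1)
  nb #...#: next=#  (t=4,i=10, bit17=1)
  nb #....: next=.  (t=2,i=5, bit16=0)
  nb .####: next=#  (t=0,i=11, bit15=1)
  nb .###.: next=#  (t=3,i=13, bit14=1)
  nb .##.#: next=.  (t=1,i=9, bit13=0)
  nb .##..: next=.  (t=0,i=7, bit12=0)
  nb .#.##: next=.  (t=1,i=7, bit11=0)
  nb .#.#.: next=.  (t=1,i=5, bit10=0)
  nb .#..#: next=.  (t=2,i=9, bit9=0)
  nb .#...: next=#  (t=3,i=3, bit8=1)
  nb ..###: next=.  (t=0,i=10, bit7=0)
  nb ..##.: next=.  (t=4,i=2, bit6=0)
  nb ..#.#: next=#  (t=3,i=8, bit5=1)
  nb ..#..: next=#  (t=2,i=8, bit4=1)
  nb ...##: next=.  (t=4,i=11, bit3=0)
  nb ...#.: next=.  (t=2,i=7, bit2=0)
  nb ....#: next=.  (t=2,i=6, bit1=0)
  nb .....: next=#  (t=3,i=5, bit0=1)
  bits 10100110110111101100000100110001 = 2799616305

2799616305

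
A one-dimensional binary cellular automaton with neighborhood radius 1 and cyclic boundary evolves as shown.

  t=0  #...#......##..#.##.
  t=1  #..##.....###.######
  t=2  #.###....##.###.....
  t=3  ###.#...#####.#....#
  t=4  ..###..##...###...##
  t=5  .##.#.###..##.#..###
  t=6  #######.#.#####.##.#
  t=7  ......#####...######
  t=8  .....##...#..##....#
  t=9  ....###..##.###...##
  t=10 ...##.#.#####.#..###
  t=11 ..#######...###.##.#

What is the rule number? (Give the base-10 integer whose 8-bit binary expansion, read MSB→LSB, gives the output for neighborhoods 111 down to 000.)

  [7] ### => .  t=1,i=11
  [6] ##. => #  t=0,i=12
  [5] #.# => #  t=0,i=16
  [4] #.. => .  t=0,i=1
  [3] .## => #  t=0,i=11
  [2] .#. => #  t=0,i=0
  [1] ..# => #  t=0,i=3
  [0] ... => .  t=0,i=2
  bits 01101110 = 110

110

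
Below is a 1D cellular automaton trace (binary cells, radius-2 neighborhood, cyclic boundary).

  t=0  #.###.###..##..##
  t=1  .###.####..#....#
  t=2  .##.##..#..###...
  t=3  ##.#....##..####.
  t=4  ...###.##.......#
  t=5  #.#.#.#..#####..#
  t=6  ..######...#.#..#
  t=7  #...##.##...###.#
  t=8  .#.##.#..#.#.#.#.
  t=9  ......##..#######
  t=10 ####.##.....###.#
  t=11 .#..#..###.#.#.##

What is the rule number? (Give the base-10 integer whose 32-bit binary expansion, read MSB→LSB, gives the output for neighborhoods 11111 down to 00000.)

2578532185

  nb #####: next=#  (t=5,i=11, bit31=1)
  nb ####.: next=.  (t=1,i=7, bit30=0)
  nb ###.#: next=.  (t=0,i=0, bit29=0)
  nb ###..: next=#  (t=0,i=8, bit28=1)
  nb ##.##: next=#  (t=0,i=1, bit27=1)
  nb ##.#.: next=.  (t=3,i=2, bit26=0)
  nb ##..#: next=.  (t=0,i=9, bit25=0)
  nb ##...: next=#  (t=2,i=14, bit24=1)
  nb #.###: next=#  (t=0,i=2, bit23=1)
  nb #.##.: next=.  (t=2,i=4, bit22=0)
  nb #.#.#: next=#  (t=5,i=2, bit21=1)
  nb #.#..: next=#  (t=3,i=3, bit20=1)
  nb #..##: next=.  (t=0,i=10, bit19=0)
  nb #..#.: next=.  (t=1,i=10, bit18=0)
  nb #...#: next=.  (t=4,i=1, bit17=0)
  nb #....: next=#  (t=1,i=13, bit16=1)
  nb .####: next=.  (t=1,i=6, bit15=0)
  nb .###.: next=#  (t=0,i=3, bit14=1)
  nb .##.#: next=.  (t=2,i=2, bit13=0)
  nb .##..: next=.  (t=0,i=12, bit12=0)
  nb .#.##: next=.  (t=1,i=0, bit11=0)
  nb .#.#.: next=#  (t=5,i=3, bit10=1)
  nb .#..#: next=#  (t=2,i=9, bit9=1)
  nb .#...: next=#  (t=1,i=12, bit8=1)
  nb ..###: next=.  (t=0,i=15, bit7=0)
  nb ..##.: next=#  (t=0,i=11, bit6=1)
  nb ..#.#: next=.  (t=1,i=16, bit5=0)
  nb ..#..: next=#  (t=1,i=11, bit4=1)
  nb ...##: next=#  (t=2,i=0, bit3=1)
  nb ...#.: next=.  (t=1,i=15, bit2=0)
  nb ....#: next=.  (t=1,i=14, bit1=0)
  nb .....: next=#  (t=4,i=11, bit0=1)
  bits 10011001101100010100011101011001 = 2578532185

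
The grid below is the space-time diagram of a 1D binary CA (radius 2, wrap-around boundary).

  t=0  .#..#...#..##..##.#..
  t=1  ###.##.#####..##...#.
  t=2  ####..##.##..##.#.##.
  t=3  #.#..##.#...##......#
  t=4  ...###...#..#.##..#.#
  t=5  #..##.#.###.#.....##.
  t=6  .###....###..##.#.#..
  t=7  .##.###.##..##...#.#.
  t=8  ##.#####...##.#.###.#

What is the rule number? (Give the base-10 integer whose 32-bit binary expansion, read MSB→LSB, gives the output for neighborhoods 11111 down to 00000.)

3918088182

  [31] ##### => #  t=1,i=9
  [30] ####. => #  t=1,i=10
  [29] ###.# => #  t=1,i=2
  [28] ###.. => .  t=1,i=11
  [27] ##.## => #  t=1,i=3
  [26] ##.#. => .  t=0,i=17
  [25] ##..# => .  t=0,i=13
  [24] ##... => #  t=1,i=16
  [23] #.### => #  t=1,i=0
  [22] #.##. => .  t=1,i=4
  [21] #.#.# => .  t=2,i=16
  [20] #.#.. => .  t=0,i=18
  [19] #..## => #  t=0,i=10
  [18] #..#. => .  t=0,i=3
  [17] #...# => .  t=0,i=6
  [16] #.... => #  t=3,i=15
  [15] .#### => .  t=1,i=8
  [14] .###. => #  t=1,i=1
  [13] .##.# => .  t=0,i=16
  [12] .##.. => .  t=0,i=12
  [11] .#.## => .  t=1,i=20
  [10] .#.#. => #  t=4,i=19
  [9] .#..# => #  t=0,i=2
  [8] .#... => #  t=0,i=5
  [7] ..### => #  t=4,i=3
  [6] ..##. => #  t=0,i=11
  [5] ..#.# => #  t=1,i=19
  [4] ..#.. => #  t=0,i=1
  [3] ...## => .  t=3,i=11
  [2] ...#. => #  t=0,i=0
  [1] ....# => #  t=3,i=18
  [0] ..... => .  t=3,i=16
  bits 11101001100010010100011111110110 = 3918088182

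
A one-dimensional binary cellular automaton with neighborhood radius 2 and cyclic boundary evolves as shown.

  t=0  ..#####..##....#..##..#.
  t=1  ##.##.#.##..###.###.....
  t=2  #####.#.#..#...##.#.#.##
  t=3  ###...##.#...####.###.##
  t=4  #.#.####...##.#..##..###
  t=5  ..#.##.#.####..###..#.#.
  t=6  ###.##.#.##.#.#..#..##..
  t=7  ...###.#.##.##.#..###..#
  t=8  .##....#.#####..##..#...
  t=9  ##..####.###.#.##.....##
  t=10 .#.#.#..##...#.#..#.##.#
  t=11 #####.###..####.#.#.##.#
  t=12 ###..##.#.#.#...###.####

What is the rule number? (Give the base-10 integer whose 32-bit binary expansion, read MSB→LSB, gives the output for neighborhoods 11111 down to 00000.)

  [31] ##### => #  t=0,i=4
  [30] ####. => .  t=0,i=5
  [29] ###.# => .  t=1,i=14
  [28] ###.. => #  t=0,i=6
  [27] ##.## => #  t=1,i=2
  [26] ##.#. => .  t=1,i=5
  [25] ##..# => .  t=0,i=7
  [24] ##... => .  t=0,i=11
  [23] #.### => #  t=1,i=16
  [22] #.##. => #  t=1,i=3
  [21] #.#.# => #  t=1,i=6
  [20] #.#.. => .  t=2,i=8
  [19] #..## => #  t=0,i=8
  [18] #..#. => .  t=0,i=21
  [17] #...# => #  t=0,i=0
  [16] #.... => #  t=0,i=12
  [15] .#### => #  t=0,i=3
  [14] .###. => .  t=1,i=13
  [13] .##.# => #  t=1,i=1
  [12] .##.. => .  t=0,i=10
  [11] .#.## => .  t=1,i=7
  [10] .#.#. => #  t=2,i=7
  [9] .#..# => #  t=0,i=16
  [8] .#... => .  t=0,i=23
  [7] ..### => .  t=0,i=2
  [6] ..##. => #  t=0,i=9
  [5] ..#.# => #  t=5,i=2
  [4] ..#.. => .  t=0,i=15
  [3] ...## => #  t=0,i=1
  [2] ...#. => #  t=0,i=14
  [1] ....# => #  t=0,i=13
  [0] ..... => .  t=1,i=21
  bits 10011000111010111010011001101110 = 2565580398

2565580398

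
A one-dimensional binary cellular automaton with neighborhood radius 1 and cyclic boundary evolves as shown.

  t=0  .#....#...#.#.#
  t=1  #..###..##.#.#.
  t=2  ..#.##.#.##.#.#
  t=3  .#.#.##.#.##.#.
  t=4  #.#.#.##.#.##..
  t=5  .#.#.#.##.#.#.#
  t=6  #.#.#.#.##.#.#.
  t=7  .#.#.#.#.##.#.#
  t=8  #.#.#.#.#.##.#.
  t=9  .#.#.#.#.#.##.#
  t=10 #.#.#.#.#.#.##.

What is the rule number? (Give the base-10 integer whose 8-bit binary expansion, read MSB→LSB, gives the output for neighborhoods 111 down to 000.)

  ###|#  b7=1 t=1,i=4
  ##.|#  b6=1 t=1,i=5
  #.#|#  b5=1 t=0,i=0
  #..|.  b4=0 t=0,i=2
  .##|.  b3=0 t=1,i=3
  .#.|.  b2=0 t=0,i=1
  ..#|#  b1=1 t=0,i=5
  ...|#  b0=1 t=0,i=3
  bits 11100011 = 227

227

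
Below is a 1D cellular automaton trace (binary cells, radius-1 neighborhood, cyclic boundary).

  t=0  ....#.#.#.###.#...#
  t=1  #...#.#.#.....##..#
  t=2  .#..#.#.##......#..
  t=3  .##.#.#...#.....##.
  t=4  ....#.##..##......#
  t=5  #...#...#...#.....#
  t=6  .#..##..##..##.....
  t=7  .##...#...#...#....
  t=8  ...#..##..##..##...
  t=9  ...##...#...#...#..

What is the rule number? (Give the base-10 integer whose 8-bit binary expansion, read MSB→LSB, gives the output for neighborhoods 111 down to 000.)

20

  nb ###: next=.  (t=0,i=11, bit7=0)
  nb ##.: next=.  (t=0,i=12, bit6=0)
  nb #.#: next=.  (t=0,i=5, bit5=0)
  nb #..: next=#  (t=0,i=0, bit4=1)
  nb .##: next=.  (t=0,i=10, bit3=0)
  nb .#.: next=#  (t=0,i=4, bit2=1)
  nb ..#: next=.  (t=0,i=3, bit1=0)
  nb ...: next=.  (t=0,i=1, bit0=0)
  bits 00010100 = 20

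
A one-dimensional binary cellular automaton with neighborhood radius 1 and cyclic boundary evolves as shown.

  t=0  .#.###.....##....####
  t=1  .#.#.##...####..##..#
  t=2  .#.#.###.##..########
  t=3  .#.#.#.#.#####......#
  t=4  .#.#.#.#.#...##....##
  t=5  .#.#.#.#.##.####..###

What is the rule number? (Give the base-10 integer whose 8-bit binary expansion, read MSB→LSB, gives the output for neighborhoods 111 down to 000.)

94

  nb ###: next=.  (t=0,i=4, bit7=0)
  nb ##.: next=#  (t=0,i=5, bit6=1)
  nb #.#: next=.  (t=0,i=0, bit5=0)
  nb #..: next=#  (t=0,i=6, bit4=1)
  nb .##: next=#  (t=0,i=3, bit3=1)
  nb .#.: next=#  (t=0,i=1, bit2=1)
  nb ..#: next=#  (t=0,i=10, bit1=1)
  nb ...: next=.  (t=0,i=7, bit0=0)
  bits 01011110 = 94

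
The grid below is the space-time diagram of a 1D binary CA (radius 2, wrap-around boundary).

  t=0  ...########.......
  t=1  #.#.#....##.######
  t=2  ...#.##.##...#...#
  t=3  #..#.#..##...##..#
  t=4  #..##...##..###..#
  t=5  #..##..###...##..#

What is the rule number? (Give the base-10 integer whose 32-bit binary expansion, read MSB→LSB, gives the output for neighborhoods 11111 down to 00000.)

  [31] ##### => .  t=0,i=5
  [30] ####. => #  t=0,i=9
  [29] ###.# => .  t=1,i=0
  [28] ###.. => #  t=0,i=10
  [27] ##.## => .  t=1,i=11
  [26] ##.#. => .  t=1,i=1
  [25] ##..# => .  t=3,i=1
  [24] ##... => .  t=0,i=11
  [23] #.### => .  t=1,i=12
  [22] #.##. => #  t=2,i=5
  [21] #.#.# => .  t=1,i=2
  [20] #.#.. => .  t=1,i=4
  [19] #..## => .  t=3,i=7
  [18] #..#. => .  t=3,i=2
  [17] #...# => .  t=2,i=1
  [16] #.... => #  t=0,i=12
  [15] .#### => #  t=0,i=4
  [14] .###. => #  t=4,i=13
  [13] .##.# => .  t=1,i=10
  [12] .##.. => #  t=2,i=9
  [11] .#.## => .  t=2,i=4
  [10] .#.#. => #  t=1,i=3
  [9] .#..# => .  t=3,i=6
  [8] .#... => #  t=1,i=5
  [7] ..### => .  t=0,i=3
  [6] ..##. => #  t=1,i=9
  [5] ..#.# => #  t=2,i=3
  [4] ..#.. => #  t=2,i=13
  [3] ...## => #  t=0,i=2
  [2] ...#. => .  t=2,i=2
  [1] ....# => .  t=0,i=1
  [0] ..... => #  t=0,i=0
  bits 01010000010000011101010101111001 = 1346491769

1346491769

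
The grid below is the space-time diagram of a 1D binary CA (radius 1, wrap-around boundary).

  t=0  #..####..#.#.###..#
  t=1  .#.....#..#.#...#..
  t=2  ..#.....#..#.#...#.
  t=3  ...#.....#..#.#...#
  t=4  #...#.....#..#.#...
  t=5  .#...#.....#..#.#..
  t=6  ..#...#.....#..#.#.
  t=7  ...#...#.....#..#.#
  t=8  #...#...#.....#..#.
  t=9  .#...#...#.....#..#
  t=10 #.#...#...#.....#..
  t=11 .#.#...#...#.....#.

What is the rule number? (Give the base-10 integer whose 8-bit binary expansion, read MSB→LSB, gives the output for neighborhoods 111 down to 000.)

48

  [7] ### => .  t=0,i=4
  [6] ##. => .  t=0,i=0
  [5] #.# => #  t=0,i=10
  [4] #.. => #  t=0,i=1
  [3] .## => .  t=0,i=3
  [2] .#. => .  t=0,i=9
  [1] ..# => .  t=0,i=2
  [0] ... => .  t=1,i=3
  bits 00110000 = 48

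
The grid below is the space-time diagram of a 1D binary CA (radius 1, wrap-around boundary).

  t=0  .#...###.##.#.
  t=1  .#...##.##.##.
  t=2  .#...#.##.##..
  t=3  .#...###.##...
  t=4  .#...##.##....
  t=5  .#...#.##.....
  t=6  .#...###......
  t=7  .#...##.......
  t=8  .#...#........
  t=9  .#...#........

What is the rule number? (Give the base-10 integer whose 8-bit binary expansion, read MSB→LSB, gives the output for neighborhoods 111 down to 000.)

172

  nb ###: next=#  (t=0,i=6, bit7=1)
  nb ##.: next=.  (t=0,i=7, bit6=0)
  nb #.#: next=#  (t=0,i=8, bit5=1)
  nb #..: next=.  (t=0,i=2, bit4=0)
  nb .##: next=#  (t=0,i=5, bit3=1)
  nb .#.: next=#  (t=0,i=1, bit2=1)
  nb ..#: next=.  (t=0,i=0, bit1=0)
  nb ...: next=.  (t=0,i=3, bit0=0)
  bits 10101100 = 172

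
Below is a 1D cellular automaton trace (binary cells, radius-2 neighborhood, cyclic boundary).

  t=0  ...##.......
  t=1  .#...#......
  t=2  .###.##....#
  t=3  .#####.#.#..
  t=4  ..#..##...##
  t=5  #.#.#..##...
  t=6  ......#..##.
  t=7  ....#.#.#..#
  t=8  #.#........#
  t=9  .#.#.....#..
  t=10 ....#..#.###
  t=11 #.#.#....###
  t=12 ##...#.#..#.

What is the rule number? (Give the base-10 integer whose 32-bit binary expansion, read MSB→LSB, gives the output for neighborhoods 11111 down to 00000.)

  #####|.  b31=0 t=3,i=3
  ####.|.  b30=0 t=3,i=4
  ###.#|#  b29=1 t=2,i=3
  ###..|#  b28=1 t=10,i=11
  ##.##|#  b27=1 t=2,i=4
  ##.#.|#  b26=1 t=3,i=6
  ##..#|#  b25=1 t=4,i=0
  ##...|#  b24=1 t=0,i=5
  #.###|#  b23=1 t=2,i=1
  #.##.|#  b22=1 t=2,i=5
  #.#.#|.  b21=0 t=3,i=7
  #.#..|.  b20=0 t=3,i=9
  #..##|#  b19=1 t=4,i=4
  #..#.|.  b18=0 t=4,i=1
  #...#|#  b17=1 t=1,i=3
  #....|.  b16=0 t=0,i=6
  .####|#  b15=1 t=3,i=2
  .###.|#  b14=1 t=2,i=2
  .##.#|.  b13=0 t=8,i=0
  .##..|.  b12=0 t=0,i=4
  .#.##|.  b11=0 t=2,i=0
  .#.#.|.  b10=0 t=3,i=8
  .#..#|.  b9=0 t=4,i=3
  .#...|#  b8=1 t=1,i=2
  ..###|.  b7=0 t=3,i=1
  ..##.|.  b6=0 t=0,i=3
  ..#.#|.  b5=0 t=2,i=11
  ..#..|#  b4=1 t=1,i=1
  ...##|.  b3=0 t=0,i=2
  ...#.|.  b2=0 t=1,i=0
  ....#|#  b1=1 t=0,i=1
  .....|.  b0=0 t=0,i=0
  bits 00111111110010101100000100010010 = 1070252306

1070252306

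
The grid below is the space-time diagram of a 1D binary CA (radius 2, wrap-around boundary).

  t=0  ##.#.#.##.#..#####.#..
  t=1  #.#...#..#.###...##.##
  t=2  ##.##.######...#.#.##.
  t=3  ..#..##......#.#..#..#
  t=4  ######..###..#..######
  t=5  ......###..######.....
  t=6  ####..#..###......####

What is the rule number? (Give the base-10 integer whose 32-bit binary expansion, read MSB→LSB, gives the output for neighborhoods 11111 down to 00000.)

  #####|.  b31=0 t=0,i=15
  ####.|.  b30=0 t=0,i=16
  ###.#|#  b29=1 t=0,i=17
  ###..|.  b28=0 t=1,i=13
  ##.##|#  b27=1 t=1,i=19
  ##.#.|#  b26=1 t=0,i=2
  ##..#|#  b25=1 t=4,i=6
  ##...|.  b24=0 t=1,i=14
  #.###|#  b23=1 t=1,i=11
  #.##.|.  b22=0 t=0,i=7
  #.#.#|.  b21=0 t=0,i=3
  #.#..|.  b20=0 t=0,i=10
  #..##|#  b19=1 t=0,i=12
  #..#.|#  b18=1 t=1,i=8
  #...#|#  b17=1 t=1,i=4
  #....|#  b16=1 t=3,i=8
  .####|.  b15=0 t=0,i=14
  .###.|.  b14=0 t=1,i=12
  .##.#|.  b13=0 t=0,i=1
  .##..|.  b12=0 t=3,i=6
  .#.##|#  b11=1 t=0,i=6
  .#.#.|.  b10=0 t=0,i=4
  .#..#|#  b9=1 t=0,i=11
  .#...|#  b8=1 t=1,i=3
  ..###|#  b7=1 t=0,i=13
  ..##.|#  b6=1 t=0,i=0
  ..#.#|#  b5=1 t=1,i=9
  ..#..|#  b4=1 t=1,i=6
  ...##|.  b3=0 t=1,i=16
  ...#.|.  b2=0 t=1,i=5
  ....#|.  b1=0 t=3,i=11
  .....|#  b0=1 t=3,i=9
  bits 00101110100011110000101111110001 = 781126641

781126641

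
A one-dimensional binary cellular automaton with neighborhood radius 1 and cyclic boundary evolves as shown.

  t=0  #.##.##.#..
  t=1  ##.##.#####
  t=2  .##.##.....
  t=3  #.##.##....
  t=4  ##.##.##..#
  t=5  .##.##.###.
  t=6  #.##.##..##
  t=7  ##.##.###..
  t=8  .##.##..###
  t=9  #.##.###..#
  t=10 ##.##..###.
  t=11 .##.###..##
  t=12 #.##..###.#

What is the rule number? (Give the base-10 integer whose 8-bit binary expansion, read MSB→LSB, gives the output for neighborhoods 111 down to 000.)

118

  nb ###: next=.  (t=1,i=0, bit7=0)
  nb ##.: next=#  (t=0,i=3, bit6=1)
  nb #.#: next=#  (t=0,i=1, bit5=1)
  nb #..: next=#  (t=0,i=9, bit4=1)
  nb .##: next=.  (t=0,i=2, bit3=0)
  nb .#.: next=#  (t=0,i=0, bit2=1)
  nb ..#: next=#  (t=0,i=10, bit1=1)
  nb ...: next=.  (t=2,i=7, bit0=0)
  bits 01110110 = 118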